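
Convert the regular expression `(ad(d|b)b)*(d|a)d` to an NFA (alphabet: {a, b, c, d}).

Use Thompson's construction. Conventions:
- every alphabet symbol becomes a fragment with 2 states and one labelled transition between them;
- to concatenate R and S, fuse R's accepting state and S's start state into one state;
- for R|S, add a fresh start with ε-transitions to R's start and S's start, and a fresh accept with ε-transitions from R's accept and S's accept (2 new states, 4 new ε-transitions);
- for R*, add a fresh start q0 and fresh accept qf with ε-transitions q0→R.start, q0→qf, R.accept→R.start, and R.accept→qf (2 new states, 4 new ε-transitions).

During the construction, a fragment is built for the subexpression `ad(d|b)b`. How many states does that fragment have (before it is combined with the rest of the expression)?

Fragment for `ad(d|b)b`:
Each of the 5 symbol leaves contributes a 2-state fragment.
  d|b : 6 states
  ad(d|b)b : 9 states

9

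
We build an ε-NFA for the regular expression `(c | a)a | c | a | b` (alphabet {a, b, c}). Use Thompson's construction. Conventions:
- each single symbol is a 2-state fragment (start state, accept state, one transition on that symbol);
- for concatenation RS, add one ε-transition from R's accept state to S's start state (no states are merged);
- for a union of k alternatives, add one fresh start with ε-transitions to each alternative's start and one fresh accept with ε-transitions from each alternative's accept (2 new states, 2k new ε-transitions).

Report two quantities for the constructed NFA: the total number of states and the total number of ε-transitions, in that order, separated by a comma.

16, 13

By structural recursion:
Each of the 6 symbol leaves contributes 2 states and 0 ε-transitions.
  c | a : 6 states, 4 ε-transitions
  (c | a)a : 8 states, 5 ε-transitions
  (c | a)a | c | a | b : 16 states, 13 ε-transitions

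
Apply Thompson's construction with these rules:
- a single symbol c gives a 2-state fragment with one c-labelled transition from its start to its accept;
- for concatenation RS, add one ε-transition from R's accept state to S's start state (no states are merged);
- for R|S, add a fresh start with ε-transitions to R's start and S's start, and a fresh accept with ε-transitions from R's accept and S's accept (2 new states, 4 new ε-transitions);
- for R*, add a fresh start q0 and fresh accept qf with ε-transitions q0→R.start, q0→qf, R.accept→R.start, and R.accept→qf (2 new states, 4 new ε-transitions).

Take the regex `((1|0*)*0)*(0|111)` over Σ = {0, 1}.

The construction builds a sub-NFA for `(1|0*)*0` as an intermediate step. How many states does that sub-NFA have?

12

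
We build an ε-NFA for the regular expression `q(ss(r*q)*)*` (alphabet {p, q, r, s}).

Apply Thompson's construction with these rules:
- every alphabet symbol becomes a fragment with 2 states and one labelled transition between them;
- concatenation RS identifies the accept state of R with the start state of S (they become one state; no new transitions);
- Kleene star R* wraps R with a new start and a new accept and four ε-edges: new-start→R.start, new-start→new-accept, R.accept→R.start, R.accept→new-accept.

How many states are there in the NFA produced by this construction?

12

Recursing over subexpressions:
Each of the 5 symbol leaves contributes a 2-state fragment.
  r* : 4 states
  r*q : 5 states
  (r*q)* : 7 states
  ss(r*q)* : 9 states
  (ss(r*q)*)* : 11 states
  q(ss(r*q)*)* : 12 states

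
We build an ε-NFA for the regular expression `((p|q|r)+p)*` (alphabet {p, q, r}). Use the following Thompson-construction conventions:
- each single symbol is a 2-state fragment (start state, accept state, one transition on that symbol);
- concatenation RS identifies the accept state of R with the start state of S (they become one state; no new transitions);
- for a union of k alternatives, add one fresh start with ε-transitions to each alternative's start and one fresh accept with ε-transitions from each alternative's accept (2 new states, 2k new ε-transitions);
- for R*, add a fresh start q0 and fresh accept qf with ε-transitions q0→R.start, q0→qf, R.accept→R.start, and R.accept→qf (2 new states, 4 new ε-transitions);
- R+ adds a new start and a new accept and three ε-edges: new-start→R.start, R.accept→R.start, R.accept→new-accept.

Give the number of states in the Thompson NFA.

Per subexpression:
Each of the 4 symbol leaves contributes a 2-state fragment.
  p|q|r = 8 states
  (p|q|r)+ = 10 states
  (p|q|r)+p = 11 states
  ((p|q|r)+p)* = 13 states

13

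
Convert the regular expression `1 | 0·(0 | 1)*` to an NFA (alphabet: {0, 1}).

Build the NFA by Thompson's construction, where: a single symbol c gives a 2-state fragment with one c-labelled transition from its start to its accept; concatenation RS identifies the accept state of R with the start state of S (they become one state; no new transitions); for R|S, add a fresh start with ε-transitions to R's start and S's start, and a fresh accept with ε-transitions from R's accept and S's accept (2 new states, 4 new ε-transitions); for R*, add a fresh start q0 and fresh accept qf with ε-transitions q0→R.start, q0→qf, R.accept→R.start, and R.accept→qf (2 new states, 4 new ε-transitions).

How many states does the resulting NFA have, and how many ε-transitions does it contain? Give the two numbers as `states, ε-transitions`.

Recursing over subexpressions:
Each of the 4 symbol leaves contributes 2 states and 0 ε-transitions.
  0 | 1 = 6 states, 4 ε-transitions
  (0 | 1)* = 8 states, 8 ε-transitions
  0·(0 | 1)* = 9 states, 8 ε-transitions
  1 | 0·(0 | 1)* = 13 states, 12 ε-transitions

13, 12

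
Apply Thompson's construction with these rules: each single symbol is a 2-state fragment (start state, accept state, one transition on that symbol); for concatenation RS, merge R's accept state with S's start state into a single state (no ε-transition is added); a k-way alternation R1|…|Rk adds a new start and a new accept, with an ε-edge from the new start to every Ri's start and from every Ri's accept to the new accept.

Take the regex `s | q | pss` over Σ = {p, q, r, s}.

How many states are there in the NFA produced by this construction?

10

Bottom-up over the parse tree:
Each of the 5 symbol leaves contributes a 2-state fragment.
  pss — 4 states
  s | q | pss — 10 states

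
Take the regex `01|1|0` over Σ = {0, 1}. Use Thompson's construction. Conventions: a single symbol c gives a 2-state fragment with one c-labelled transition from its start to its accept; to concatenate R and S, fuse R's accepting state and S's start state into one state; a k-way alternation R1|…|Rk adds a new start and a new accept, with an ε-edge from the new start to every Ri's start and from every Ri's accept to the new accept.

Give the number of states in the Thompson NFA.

Recursing over subexpressions:
Each of the 4 symbol leaves contributes a 2-state fragment.
  01 → 3 states
  01|1|0 → 9 states

9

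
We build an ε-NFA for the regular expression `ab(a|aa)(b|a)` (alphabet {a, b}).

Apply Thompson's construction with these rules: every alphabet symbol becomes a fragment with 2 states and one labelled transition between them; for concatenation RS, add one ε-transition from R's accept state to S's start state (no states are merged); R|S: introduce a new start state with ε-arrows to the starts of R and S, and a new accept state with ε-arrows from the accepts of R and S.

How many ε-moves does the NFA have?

Bottom-up over the parse tree:
Each of the 7 symbol leaves contributes 0 ε-transitions.
  aa → 1 ε-transition
  a|aa → 5 ε-transitions
  b|a → 4 ε-transitions
  ab(a|aa)(b|a) → 12 ε-transitions

12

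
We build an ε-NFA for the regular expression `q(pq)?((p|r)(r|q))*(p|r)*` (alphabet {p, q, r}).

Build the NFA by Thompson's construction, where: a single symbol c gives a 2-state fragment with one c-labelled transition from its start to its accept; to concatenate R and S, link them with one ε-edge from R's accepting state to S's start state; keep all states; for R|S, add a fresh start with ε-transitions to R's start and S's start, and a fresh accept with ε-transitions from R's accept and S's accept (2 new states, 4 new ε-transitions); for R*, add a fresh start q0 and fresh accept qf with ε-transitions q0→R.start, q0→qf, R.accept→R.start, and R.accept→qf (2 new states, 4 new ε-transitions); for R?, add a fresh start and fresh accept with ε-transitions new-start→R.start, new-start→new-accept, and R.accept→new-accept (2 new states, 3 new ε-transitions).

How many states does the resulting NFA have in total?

Building bottom-up:
Each of the 9 symbol leaves contributes a 2-state fragment.
  pq = 4 states
  (pq)? = 6 states
  p|r = 6 states
  r|q = 6 states
  (p|r)(r|q) = 12 states
  ((p|r)(r|q))* = 14 states
  p|r = 6 states
  (p|r)* = 8 states
  q(pq)?((p|r)(r|q))*(p|r)* = 30 states

30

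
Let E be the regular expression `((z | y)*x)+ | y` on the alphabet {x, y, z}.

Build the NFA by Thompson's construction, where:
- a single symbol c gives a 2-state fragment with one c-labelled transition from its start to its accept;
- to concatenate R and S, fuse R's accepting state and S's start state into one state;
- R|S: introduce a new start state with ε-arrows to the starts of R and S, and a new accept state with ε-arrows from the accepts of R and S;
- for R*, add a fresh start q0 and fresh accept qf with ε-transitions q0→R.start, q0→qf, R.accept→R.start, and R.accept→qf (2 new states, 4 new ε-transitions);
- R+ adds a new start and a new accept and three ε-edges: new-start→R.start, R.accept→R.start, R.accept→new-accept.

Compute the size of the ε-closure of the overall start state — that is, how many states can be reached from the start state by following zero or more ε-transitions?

Compute the ε-closure size of each fragment's start state recursively; a symbol fragment's start has no outgoing ε-edge, so its closure is just itself (size 1).
  z | y → C = 1 + 1 + 1 = 3 (the new accept is not ε-reachable since no branch accepts ε)
  (z | y)* → new start has ε-edges to the inner start and to the new accept, so C = 2 + 3 = 5
  (z | y)*x → C = 5 + (1−1) = 5 (closure spills across the concat boundary because the left factor accepts ε)
  ((z | y)*x)+ → C = 1 + 5 = 6 (the body doesn't accept ε, so the new accept is not reached)
  ((z | y)*x)+ | y → C = 1 + 6 + 1 = 8 (the new accept is not ε-reachable since no branch accepts ε)

8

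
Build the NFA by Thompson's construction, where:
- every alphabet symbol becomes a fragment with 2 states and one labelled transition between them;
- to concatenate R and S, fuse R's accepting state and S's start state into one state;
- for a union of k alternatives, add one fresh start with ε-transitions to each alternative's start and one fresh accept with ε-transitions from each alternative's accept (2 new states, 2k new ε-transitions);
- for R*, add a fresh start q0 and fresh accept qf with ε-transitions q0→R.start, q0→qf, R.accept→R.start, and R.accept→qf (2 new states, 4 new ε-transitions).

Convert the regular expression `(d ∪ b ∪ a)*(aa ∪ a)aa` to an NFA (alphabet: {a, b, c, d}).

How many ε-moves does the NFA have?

14

Recursing over subexpressions:
Each of the 8 symbol leaves contributes 0 ε-transitions.
  d ∪ b ∪ a : 6 ε-transitions
  (d ∪ b ∪ a)* : 10 ε-transitions
  aa : 0 ε-transitions
  aa ∪ a : 4 ε-transitions
  (d ∪ b ∪ a)*(aa ∪ a)aa : 14 ε-transitions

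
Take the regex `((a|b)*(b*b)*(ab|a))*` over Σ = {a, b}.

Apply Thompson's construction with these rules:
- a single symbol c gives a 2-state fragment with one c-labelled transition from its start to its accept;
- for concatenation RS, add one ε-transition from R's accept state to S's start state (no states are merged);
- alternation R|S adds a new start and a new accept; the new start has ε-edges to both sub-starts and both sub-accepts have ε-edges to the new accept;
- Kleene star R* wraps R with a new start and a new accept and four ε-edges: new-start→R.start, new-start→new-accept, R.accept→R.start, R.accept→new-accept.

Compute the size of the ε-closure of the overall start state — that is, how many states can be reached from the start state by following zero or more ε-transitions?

16

Work bottom-up. For each fragment F, track |ε-closure(F.start)| and whether F's accept lies in that closure (i.e. whether F accepts ε). A single-symbol fragment has closure size 1 and does not accept ε.
  a|b — |ε-closure| = 1 + 1 + 1 = 3 (the new accept is not ε-reachable since no branch accepts ε)
  (a|b)* — the star's fresh start ε-reaches both the body's start and the fresh accept: |ε-closure| = 2 + 3 = 5
  b* — the star's fresh start ε-reaches both the body's start and the fresh accept: |ε-closure| = 2 + 1 = 3
  b*b — |ε-closure| = 3 + 1 = 4 (closure spills across the concat boundary because the left factor accepts ε)
  (b*b)* — new start has ε-edges to the inner start and to the new accept, so |ε-closure| = 2 + 4 = 6
  ab — |ε-closure| equals the left operand's closure size = 1 (its accept is not ε-reachable, so the closure stops there)
  ab|a — |ε-closure| = 1 + 1 + 1 = 3 (the new accept is not ε-reachable since no branch accepts ε)
  (a|b)*(b*b)*(ab|a) — |ε-closure| = 5 + 6 + 3 = 14 (closure spills across the concat boundary because the left factor accepts ε)
  ((a|b)*(b*b)*(ab|a))* — new start has ε-edges to the inner start and to the new accept, so |ε-closure| = 2 + 14 = 16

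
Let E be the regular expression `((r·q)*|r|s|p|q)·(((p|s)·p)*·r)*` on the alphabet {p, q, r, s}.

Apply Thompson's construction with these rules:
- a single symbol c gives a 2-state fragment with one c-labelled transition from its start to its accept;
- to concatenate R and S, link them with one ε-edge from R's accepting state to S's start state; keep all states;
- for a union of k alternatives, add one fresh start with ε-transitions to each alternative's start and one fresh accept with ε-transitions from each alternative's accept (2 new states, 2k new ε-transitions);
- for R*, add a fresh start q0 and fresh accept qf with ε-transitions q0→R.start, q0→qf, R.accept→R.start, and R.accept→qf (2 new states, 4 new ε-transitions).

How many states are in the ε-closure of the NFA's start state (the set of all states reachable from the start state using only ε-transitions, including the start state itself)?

17

Work bottom-up. For each fragment F, track |ε-closure(F.start)| and whether F's accept lies in that closure (i.e. whether F accepts ε). A single-symbol fragment has closure size 1 and does not accept ε.
  r·q : C equals the left operand's closure size = 1 (its accept is not ε-reachable, so the closure stops there)
  (r·q)* : the star's fresh start ε-reaches both the body's start and the fresh accept: C = 2 + 1 = 3
  (r·q)*|r|s|p|q : new start ε-reaches every alternative's start; at least one alternative accepts ε, so the union's new accept is reached too: C = 1 + 3 + 1 + 1 + 1 + 1 + 1 = 9
  p|s : C = 1 + 1 + 1 = 3 (the new accept is not ε-reachable since no branch accepts ε)
  (p|s)·p : C equals the left operand's closure size = 3 (its accept is not ε-reachable, so the closure stops there)
  ((p|s)·p)* : new start has ε-edges to the inner start and to the new accept, so C = 2 + 3 = 5
  ((p|s)·p)*·r : the left operand accepts ε, so the closure extends into the next operand (via the concat ε-link); C = 5 + 1 = 6
  (((p|s)·p)*·r)* : the star's fresh start ε-reaches both the body's start and the fresh accept: C = 2 + 6 = 8
  ((r·q)*|r|s|p|q)·(((p|s)·p)*·r)* : the left operand accepts ε, so the closure extends into the next operand (via the concat ε-link); C = 9 + 8 = 17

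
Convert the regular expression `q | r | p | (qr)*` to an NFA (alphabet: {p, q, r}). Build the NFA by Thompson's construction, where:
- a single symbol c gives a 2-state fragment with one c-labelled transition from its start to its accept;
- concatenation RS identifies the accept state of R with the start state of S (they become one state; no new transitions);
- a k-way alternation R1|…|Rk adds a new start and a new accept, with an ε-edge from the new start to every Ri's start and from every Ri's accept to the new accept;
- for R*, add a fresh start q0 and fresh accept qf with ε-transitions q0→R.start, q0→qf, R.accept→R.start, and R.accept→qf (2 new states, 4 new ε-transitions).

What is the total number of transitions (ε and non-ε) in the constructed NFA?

17

Building bottom-up:
Each of the 5 symbol leaves contributes 1 transition (1 symbol, 0 ε).
  qr → 2 transitions (2 symbol, 0 ε)
  (qr)* → 6 transitions (2 symbol, 4 ε)
  q | r | p | (qr)* → 17 transitions (5 symbol, 12 ε)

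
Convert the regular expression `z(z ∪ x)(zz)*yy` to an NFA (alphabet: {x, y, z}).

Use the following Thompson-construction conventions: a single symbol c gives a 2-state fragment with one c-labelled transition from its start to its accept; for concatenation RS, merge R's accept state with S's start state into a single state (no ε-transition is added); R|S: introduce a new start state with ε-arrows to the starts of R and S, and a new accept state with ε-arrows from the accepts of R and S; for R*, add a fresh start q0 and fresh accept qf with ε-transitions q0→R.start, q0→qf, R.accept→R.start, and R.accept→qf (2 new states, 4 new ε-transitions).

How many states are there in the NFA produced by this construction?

Bottom-up over the parse tree:
Each of the 7 symbol leaves contributes a 2-state fragment.
  z ∪ x — 6 states
  zz — 3 states
  (zz)* — 5 states
  z(z ∪ x)(zz)*yy — 13 states

13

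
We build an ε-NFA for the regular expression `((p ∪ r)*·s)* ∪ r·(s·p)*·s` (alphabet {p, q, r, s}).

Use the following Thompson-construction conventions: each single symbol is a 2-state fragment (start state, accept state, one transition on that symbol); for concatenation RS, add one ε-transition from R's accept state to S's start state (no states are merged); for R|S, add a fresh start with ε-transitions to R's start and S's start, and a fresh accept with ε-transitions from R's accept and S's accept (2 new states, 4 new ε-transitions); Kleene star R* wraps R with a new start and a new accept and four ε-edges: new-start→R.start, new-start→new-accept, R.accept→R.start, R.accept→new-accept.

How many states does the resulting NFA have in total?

Per subexpression:
Each of the 7 symbol leaves contributes a 2-state fragment.
  p ∪ r — 6 states
  (p ∪ r)* — 8 states
  (p ∪ r)*·s — 10 states
  ((p ∪ r)*·s)* — 12 states
  s·p — 4 states
  (s·p)* — 6 states
  r·(s·p)*·s — 10 states
  ((p ∪ r)*·s)* ∪ r·(s·p)*·s — 24 states

24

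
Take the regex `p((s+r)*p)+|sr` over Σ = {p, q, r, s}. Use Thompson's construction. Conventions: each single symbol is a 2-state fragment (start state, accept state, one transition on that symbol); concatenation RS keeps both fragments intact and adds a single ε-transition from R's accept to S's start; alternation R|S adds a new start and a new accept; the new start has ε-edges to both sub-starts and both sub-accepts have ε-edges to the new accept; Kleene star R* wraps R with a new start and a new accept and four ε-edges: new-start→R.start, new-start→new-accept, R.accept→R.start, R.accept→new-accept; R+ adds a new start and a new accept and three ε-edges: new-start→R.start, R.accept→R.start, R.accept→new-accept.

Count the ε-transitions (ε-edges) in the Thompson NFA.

By structural recursion:
Each of the 6 symbol leaves contributes 0 ε-transitions.
  s+ → 3 ε-transitions
  s+r → 4 ε-transitions
  (s+r)* → 8 ε-transitions
  (s+r)*p → 9 ε-transitions
  ((s+r)*p)+ → 12 ε-transitions
  p((s+r)*p)+ → 13 ε-transitions
  sr → 1 ε-transition
  p((s+r)*p)+|sr → 18 ε-transitions

18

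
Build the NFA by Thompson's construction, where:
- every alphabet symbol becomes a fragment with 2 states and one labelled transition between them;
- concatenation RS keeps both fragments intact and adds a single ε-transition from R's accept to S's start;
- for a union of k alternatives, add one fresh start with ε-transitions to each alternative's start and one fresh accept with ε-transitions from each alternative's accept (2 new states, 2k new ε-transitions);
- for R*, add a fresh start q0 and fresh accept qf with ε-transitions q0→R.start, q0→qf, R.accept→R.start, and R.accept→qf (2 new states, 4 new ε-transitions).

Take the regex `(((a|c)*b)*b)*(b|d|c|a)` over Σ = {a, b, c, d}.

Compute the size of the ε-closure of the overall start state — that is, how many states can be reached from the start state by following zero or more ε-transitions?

16

Compute the ε-closure size of each fragment's start state recursively; a symbol fragment's start has no outgoing ε-edge, so its closure is just itself (size 1).
  a|c — |ε-closure| = 1 + 1 + 1 = 3 (the new accept is not ε-reachable since no branch accepts ε)
  (a|c)* — |ε-closure| = 1 (new start) + 3 (body) + 1 (new accept) = 5
  (a|c)*b — the left operand accepts ε, so the closure extends into the next operand (via the concat ε-link); |ε-closure| = 5 + 1 = 6
  ((a|c)*b)* — new start has ε-edges to the inner start and to the new accept, so |ε-closure| = 2 + 6 = 8
  ((a|c)*b)*b — the left operand accepts ε, so the closure extends into the next operand (via the concat ε-link); |ε-closure| = 8 + 1 = 9
  (((a|c)*b)*b)* — |ε-closure| = 1 (new start) + 9 (body) + 1 (new accept) = 11
  b|d|c|a — new start ε-reaches every alternative's start; none of them accept ε, so the new accept is not reached: |ε-closure| = 1 + 1 + 1 + 1 + 1 = 5
  (((a|c)*b)*b)*(b|d|c|a) — the left operand accepts ε, so the closure extends into the next operand (via the concat ε-link); |ε-closure| = 11 + 5 = 16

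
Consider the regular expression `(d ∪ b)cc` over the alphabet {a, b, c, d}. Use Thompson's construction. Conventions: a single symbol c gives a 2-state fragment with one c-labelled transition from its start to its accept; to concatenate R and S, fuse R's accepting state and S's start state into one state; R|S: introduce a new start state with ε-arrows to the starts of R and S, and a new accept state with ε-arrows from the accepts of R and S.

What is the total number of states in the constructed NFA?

8

Per subexpression:
Each of the 4 symbol leaves contributes a 2-state fragment.
  d ∪ b → 6 states
  (d ∪ b)cc → 8 states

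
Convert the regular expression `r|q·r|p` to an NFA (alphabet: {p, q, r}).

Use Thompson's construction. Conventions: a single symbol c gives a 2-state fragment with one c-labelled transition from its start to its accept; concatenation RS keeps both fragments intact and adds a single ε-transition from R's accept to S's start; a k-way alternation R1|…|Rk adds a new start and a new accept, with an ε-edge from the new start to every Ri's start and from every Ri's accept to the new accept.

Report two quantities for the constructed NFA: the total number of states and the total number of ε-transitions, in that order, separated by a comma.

Bottom-up over the parse tree:
Each of the 4 symbol leaves contributes 2 states and 0 ε-transitions.
  q·r — 4 states, 1 ε-transition
  r|q·r|p — 10 states, 7 ε-transitions

10, 7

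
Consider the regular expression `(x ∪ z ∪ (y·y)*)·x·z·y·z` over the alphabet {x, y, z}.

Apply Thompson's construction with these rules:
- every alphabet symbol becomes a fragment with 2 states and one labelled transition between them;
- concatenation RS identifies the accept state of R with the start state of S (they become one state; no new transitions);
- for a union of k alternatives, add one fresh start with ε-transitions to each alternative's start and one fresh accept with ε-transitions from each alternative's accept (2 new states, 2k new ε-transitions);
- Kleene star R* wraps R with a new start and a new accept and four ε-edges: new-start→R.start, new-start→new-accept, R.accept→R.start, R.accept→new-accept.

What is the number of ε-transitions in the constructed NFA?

Per subexpression:
Each of the 8 symbol leaves contributes 0 ε-transitions.
  y·y → 0 ε-transitions
  (y·y)* → 4 ε-transitions
  x ∪ z ∪ (y·y)* → 10 ε-transitions
  (x ∪ z ∪ (y·y)*)·x·z·y·z → 10 ε-transitions

10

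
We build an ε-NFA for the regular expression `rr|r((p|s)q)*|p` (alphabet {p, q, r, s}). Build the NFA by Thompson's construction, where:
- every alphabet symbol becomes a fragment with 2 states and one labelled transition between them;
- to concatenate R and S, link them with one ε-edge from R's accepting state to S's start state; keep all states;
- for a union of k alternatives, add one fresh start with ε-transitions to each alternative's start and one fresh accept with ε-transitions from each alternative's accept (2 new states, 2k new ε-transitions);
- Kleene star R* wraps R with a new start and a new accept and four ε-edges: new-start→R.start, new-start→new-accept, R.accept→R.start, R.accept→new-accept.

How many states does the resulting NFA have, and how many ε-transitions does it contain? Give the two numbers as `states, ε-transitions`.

20, 17

By structural recursion:
Each of the 7 symbol leaves contributes 2 states and 0 ε-transitions.
  rr : 4 states, 1 ε-transition
  p|s : 6 states, 4 ε-transitions
  (p|s)q : 8 states, 5 ε-transitions
  ((p|s)q)* : 10 states, 9 ε-transitions
  r((p|s)q)* : 12 states, 10 ε-transitions
  rr|r((p|s)q)*|p : 20 states, 17 ε-transitions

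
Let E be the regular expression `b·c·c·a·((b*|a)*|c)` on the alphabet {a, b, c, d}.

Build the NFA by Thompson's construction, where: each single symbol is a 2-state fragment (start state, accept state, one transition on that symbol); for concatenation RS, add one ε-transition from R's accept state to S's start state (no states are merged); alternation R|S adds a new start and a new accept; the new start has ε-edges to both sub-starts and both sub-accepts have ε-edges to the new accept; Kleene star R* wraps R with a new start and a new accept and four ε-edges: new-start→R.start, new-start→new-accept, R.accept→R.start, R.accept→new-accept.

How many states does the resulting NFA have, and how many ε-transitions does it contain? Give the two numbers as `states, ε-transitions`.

22, 20

By structural recursion:
Each of the 7 symbol leaves contributes 2 states and 0 ε-transitions.
  b* = 4 states, 4 ε-transitions
  b*|a = 8 states, 8 ε-transitions
  (b*|a)* = 10 states, 12 ε-transitions
  (b*|a)*|c = 14 states, 16 ε-transitions
  b·c·c·a·((b*|a)*|c) = 22 states, 20 ε-transitions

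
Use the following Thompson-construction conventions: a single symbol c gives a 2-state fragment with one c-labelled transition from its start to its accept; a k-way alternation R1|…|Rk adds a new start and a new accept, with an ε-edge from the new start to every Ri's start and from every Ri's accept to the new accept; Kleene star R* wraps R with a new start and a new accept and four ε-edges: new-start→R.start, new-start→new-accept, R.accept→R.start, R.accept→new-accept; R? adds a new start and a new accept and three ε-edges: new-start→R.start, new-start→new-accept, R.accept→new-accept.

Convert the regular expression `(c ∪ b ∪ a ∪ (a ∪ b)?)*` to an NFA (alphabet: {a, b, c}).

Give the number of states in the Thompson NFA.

Recursing over subexpressions:
Each of the 5 symbol leaves contributes a 2-state fragment.
  a ∪ b : 6 states
  (a ∪ b)? : 8 states
  c ∪ b ∪ a ∪ (a ∪ b)? : 16 states
  (c ∪ b ∪ a ∪ (a ∪ b)?)* : 18 states

18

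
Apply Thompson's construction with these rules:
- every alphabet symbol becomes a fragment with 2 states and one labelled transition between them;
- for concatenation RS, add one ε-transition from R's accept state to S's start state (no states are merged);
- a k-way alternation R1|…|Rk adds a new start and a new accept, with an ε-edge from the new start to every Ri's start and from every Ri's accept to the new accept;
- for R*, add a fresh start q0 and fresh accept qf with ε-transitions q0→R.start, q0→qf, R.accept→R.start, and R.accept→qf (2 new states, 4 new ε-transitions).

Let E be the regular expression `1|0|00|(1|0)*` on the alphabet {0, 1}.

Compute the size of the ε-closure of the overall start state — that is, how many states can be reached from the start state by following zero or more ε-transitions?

10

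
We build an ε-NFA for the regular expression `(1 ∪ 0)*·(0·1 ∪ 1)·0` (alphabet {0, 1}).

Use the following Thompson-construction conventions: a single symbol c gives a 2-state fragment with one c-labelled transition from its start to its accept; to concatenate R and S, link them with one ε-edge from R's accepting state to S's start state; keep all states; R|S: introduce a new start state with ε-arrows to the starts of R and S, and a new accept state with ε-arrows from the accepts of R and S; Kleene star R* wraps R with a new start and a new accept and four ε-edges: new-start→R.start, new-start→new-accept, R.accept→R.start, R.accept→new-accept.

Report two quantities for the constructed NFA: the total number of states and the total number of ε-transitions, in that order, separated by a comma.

Per subexpression:
Each of the 6 symbol leaves contributes 2 states and 0 ε-transitions.
  1 ∪ 0 → 6 states, 4 ε-transitions
  (1 ∪ 0)* → 8 states, 8 ε-transitions
  0·1 → 4 states, 1 ε-transition
  0·1 ∪ 1 → 8 states, 5 ε-transitions
  (1 ∪ 0)*·(0·1 ∪ 1)·0 → 18 states, 15 ε-transitions

18, 15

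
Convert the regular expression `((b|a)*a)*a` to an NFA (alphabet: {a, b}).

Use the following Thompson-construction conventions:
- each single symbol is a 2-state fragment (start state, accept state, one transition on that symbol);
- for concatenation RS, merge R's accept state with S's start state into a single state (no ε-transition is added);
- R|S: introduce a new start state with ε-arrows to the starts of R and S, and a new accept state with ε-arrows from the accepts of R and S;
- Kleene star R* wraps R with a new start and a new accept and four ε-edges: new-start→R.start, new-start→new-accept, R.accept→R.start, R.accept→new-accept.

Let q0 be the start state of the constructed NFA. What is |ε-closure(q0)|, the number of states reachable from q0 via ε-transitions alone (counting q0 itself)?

Let C(F) = |ε-closure(F.start)| within fragment F, and note whether F accepts ε. Symbol fragments have C = 1 and do not accept ε. Then:
  b|a — C = 1 + 1 + 1 = 3 (the new accept is not ε-reachable since no branch accepts ε)
  (b|a)* — C = 1 (new start) + 3 (body) + 1 (new accept) = 5
  (b|a)*a — the left operand accepts ε, so the closure extends into the next operand (the shared merged state is already counted); C = 5 + (1−1) = 5
  ((b|a)*a)* — new start has ε-edges to the inner start and to the new accept, so C = 2 + 5 = 7
  ((b|a)*a)*a — C = 7 + (1−1) = 7 (closure spills across the concat boundary because the left factor accepts ε)

7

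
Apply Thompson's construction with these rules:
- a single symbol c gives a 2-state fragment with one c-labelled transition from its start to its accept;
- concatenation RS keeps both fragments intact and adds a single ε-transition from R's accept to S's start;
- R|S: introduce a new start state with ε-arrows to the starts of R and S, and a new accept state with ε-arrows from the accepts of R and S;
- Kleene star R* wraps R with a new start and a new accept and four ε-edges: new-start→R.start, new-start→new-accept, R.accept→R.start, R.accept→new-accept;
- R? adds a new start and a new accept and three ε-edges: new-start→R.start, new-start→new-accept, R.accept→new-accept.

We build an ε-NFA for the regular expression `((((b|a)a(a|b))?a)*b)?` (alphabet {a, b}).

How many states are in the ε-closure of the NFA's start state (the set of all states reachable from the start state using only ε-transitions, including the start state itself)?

11

Compute the ε-closure size of each fragment's start state recursively; a symbol fragment's start has no outgoing ε-edge, so its closure is just itself (size 1).
  b|a : |ε-closure| = 1 + 1 + 1 = 3 (the new accept is not ε-reachable since no branch accepts ε)
  a|b : |ε-closure| = 1 + 1 + 1 = 3 (the new accept is not ε-reachable since no branch accepts ε)
  (b|a)a(a|b) : same as the first factor's closure: |ε-closure| = 3
  ((b|a)a(a|b))? : |ε-closure| = 1 (new start) + 3 (body) + 1 (new accept, via ε) = 5
  ((b|a)a(a|b))?a : |ε-closure| = 5 + 1 = 6 (closure spills across the concat boundary because the left factor accepts ε)
  (((b|a)a(a|b))?a)* : |ε-closure| = 1 (new start) + 6 (body) + 1 (new accept) = 8
  (((b|a)a(a|b))?a)*b : the left operand accepts ε, so the closure extends into the next operand (via the concat ε-link); |ε-closure| = 8 + 1 = 9
  ((((b|a)a(a|b))?a)*b)? : new start has ε-edges to the inner start and to the new accept, so |ε-closure| = 2 + 9 = 11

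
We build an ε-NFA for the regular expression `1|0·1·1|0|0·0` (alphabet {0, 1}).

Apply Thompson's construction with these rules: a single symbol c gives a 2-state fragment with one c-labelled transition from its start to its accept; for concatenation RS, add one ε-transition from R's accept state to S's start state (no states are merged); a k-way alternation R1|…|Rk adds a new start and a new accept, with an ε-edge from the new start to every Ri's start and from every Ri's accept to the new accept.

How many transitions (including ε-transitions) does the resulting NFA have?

18

By structural recursion:
Each of the 7 symbol leaves contributes 1 transition (1 symbol, 0 ε).
  0·1·1 : 5 transitions (3 symbol, 2 ε)
  0·0 : 3 transitions (2 symbol, 1 ε)
  1|0·1·1|0|0·0 : 18 transitions (7 symbol, 11 ε)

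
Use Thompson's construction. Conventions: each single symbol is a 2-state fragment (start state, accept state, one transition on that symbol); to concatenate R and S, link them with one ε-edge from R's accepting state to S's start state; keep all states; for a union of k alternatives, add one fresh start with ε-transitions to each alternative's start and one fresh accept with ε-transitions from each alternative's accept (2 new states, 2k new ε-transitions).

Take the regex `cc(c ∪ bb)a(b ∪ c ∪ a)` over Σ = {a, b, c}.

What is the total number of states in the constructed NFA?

22

Building bottom-up:
Each of the 9 symbol leaves contributes a 2-state fragment.
  bb : 4 states
  c ∪ bb : 8 states
  b ∪ c ∪ a : 8 states
  cc(c ∪ bb)a(b ∪ c ∪ a) : 22 states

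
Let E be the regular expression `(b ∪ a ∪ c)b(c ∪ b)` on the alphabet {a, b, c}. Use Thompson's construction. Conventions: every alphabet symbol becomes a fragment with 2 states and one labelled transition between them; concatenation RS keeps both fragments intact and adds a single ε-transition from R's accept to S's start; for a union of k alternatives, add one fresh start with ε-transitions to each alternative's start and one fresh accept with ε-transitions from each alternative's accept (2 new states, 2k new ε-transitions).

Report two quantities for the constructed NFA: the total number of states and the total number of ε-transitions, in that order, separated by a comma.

Recursing over subexpressions:
Each of the 6 symbol leaves contributes 2 states and 0 ε-transitions.
  b ∪ a ∪ c → 8 states, 6 ε-transitions
  c ∪ b → 6 states, 4 ε-transitions
  (b ∪ a ∪ c)b(c ∪ b) → 16 states, 12 ε-transitions

16, 12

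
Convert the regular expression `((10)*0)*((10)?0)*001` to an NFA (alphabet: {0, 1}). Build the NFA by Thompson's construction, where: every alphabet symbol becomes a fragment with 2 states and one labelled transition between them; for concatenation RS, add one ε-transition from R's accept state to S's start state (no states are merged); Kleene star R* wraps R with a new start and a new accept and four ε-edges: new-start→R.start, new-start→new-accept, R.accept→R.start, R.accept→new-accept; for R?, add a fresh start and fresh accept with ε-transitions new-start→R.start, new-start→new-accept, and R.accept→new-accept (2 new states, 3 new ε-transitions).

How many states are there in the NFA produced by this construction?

Per subexpression:
Each of the 9 symbol leaves contributes a 2-state fragment.
  10 = 4 states
  (10)* = 6 states
  (10)*0 = 8 states
  ((10)*0)* = 10 states
  10 = 4 states
  (10)? = 6 states
  (10)?0 = 8 states
  ((10)?0)* = 10 states
  ((10)*0)*((10)?0)*001 = 26 states

26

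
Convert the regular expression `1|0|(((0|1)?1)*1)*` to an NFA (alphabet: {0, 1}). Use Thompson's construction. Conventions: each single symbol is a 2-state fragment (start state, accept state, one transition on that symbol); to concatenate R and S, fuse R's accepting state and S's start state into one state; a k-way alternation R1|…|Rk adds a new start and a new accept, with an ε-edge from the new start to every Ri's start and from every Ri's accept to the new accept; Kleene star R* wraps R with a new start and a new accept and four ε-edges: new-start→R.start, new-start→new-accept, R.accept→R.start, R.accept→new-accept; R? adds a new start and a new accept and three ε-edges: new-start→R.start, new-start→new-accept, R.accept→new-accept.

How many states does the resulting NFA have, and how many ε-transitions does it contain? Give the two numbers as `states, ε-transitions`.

20, 21

Recursing over subexpressions:
Each of the 6 symbol leaves contributes 2 states and 0 ε-transitions.
  0|1 = 6 states, 4 ε-transitions
  (0|1)? = 8 states, 7 ε-transitions
  (0|1)?1 = 9 states, 7 ε-transitions
  ((0|1)?1)* = 11 states, 11 ε-transitions
  ((0|1)?1)*1 = 12 states, 11 ε-transitions
  (((0|1)?1)*1)* = 14 states, 15 ε-transitions
  1|0|(((0|1)?1)*1)* = 20 states, 21 ε-transitions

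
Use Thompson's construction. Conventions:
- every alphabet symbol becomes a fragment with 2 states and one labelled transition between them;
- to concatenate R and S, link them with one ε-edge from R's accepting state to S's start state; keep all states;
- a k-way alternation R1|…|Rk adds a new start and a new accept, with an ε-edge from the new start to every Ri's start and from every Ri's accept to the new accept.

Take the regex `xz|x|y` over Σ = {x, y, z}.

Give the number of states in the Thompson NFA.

By structural recursion:
Each of the 4 symbol leaves contributes a 2-state fragment.
  xz → 4 states
  xz|x|y → 10 states

10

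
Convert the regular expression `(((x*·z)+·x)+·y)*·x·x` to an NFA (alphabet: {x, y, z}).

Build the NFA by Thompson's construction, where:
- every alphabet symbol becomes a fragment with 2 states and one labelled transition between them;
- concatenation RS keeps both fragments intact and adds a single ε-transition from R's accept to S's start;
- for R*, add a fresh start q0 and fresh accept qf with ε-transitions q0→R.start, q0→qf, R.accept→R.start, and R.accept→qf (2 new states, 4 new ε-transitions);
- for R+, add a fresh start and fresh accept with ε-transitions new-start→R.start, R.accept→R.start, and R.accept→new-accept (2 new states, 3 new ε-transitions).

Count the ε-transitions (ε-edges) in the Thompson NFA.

Recursing over subexpressions:
Each of the 6 symbol leaves contributes 0 ε-transitions.
  x* = 4 ε-transitions
  x*·z = 5 ε-transitions
  (x*·z)+ = 8 ε-transitions
  (x*·z)+·x = 9 ε-transitions
  ((x*·z)+·x)+ = 12 ε-transitions
  ((x*·z)+·x)+·y = 13 ε-transitions
  (((x*·z)+·x)+·y)* = 17 ε-transitions
  (((x*·z)+·x)+·y)*·x·x = 19 ε-transitions

19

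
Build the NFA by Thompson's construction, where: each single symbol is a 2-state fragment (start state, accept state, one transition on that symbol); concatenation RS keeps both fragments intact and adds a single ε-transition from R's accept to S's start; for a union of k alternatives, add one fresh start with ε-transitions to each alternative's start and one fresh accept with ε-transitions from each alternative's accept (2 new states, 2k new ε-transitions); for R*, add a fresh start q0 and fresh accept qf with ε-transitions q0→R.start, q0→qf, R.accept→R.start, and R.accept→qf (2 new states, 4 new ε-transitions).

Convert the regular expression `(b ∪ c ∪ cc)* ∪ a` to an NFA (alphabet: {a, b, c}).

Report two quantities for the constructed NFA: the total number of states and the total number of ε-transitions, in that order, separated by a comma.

Recursing over subexpressions:
Each of the 5 symbol leaves contributes 2 states and 0 ε-transitions.
  cc = 4 states, 1 ε-transition
  b ∪ c ∪ cc = 10 states, 7 ε-transitions
  (b ∪ c ∪ cc)* = 12 states, 11 ε-transitions
  (b ∪ c ∪ cc)* ∪ a = 16 states, 15 ε-transitions

16, 15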